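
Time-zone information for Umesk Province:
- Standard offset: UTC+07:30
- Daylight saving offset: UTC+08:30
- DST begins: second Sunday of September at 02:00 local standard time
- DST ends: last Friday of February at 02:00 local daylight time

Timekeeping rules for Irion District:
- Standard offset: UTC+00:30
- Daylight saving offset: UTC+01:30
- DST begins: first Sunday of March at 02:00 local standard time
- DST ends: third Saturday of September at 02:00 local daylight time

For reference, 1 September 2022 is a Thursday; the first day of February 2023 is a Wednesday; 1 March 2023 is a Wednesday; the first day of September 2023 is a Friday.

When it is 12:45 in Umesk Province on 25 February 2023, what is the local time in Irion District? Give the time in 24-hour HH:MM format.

05:45

1 September 2022 is a Thursday, so the first Sunday is September 4 and the second is September 11.
1 February 2023 is a Wednesday, so Fridays fall on 3, 10, 17, 24; the last is February 24.
25 February 2023 is outside the daylight-saving period (11 September 2022 – 24 February 2023), so Umesk Province is on standard time, UTC+07:30.
12:45 Umesk Province − 7h30m = 05:15 UTC.
1 March 2023 is a Wednesday, so the first Sunday is March 5.
1 September 2023 is a Friday, so the first Saturday is September 2 and the third is September 16.
At the standard offset (UTC+00:30), 05:15 UTC + 0h30m = 05:45 Irion District standard time.
Daylight saving runs 5 March – 16 September; the standard-time date in Irion District, 25 February 2023, is outside that window, so Irion District is on standard time at UTC+00:30.
05:15 UTC + 0h30m = 05:45 Irion District.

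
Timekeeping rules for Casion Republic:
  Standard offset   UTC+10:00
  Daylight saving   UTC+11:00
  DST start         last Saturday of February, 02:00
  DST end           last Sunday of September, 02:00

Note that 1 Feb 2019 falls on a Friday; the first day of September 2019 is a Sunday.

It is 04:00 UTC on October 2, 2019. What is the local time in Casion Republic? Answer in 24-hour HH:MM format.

1 February 2019 is a Friday, so Saturdays fall on 2, 9, 16, 23; the last is February 23.
1 September 2019 is a Sunday, so Sundays fall on 1, 8, 15, 22, 29; the last is September 29.
At the standard offset (UTC+10:00), 04:00 UTC + 10h = 14:00 Casion Republic standard time.
The standard-time date in Casion Republic, October 2, 2019, is outside the daylight-saving period (23 February – 29 September), so Casion Republic is on standard time, UTC+10:00.
04:00 UTC + 10h = 14:00 local.

14:00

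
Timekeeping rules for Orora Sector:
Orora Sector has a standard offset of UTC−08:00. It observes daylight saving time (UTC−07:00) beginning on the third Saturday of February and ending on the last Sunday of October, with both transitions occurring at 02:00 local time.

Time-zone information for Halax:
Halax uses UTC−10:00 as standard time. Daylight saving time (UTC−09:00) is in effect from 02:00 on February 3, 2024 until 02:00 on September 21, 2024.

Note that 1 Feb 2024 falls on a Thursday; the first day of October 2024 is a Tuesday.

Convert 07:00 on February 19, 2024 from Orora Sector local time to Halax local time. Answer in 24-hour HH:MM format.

05:00

1 February 2024 is a Thursday, so the first Saturday is February 3 and the third is February 17.
1 October 2024 is a Tuesday, so Sundays fall on 6, 13, 20, 27; the last is October 27.
Daylight saving runs 17 February – 27 October; February 19, 2024 is inside that window, so Orora Sector is at UTC−07:00.
07:00 Orora Sector + 7h = 14:00 UTC.
At the standard offset (UTC−10:00), 14:00 UTC − 10h = 04:00 Halax standard time.
Daylight saving runs 3 February – 21 September; the standard-time date in Halax, February 19, 2024, is inside that window, so Halax is at UTC−09:00.
14:00 UTC − 9h = 05:00 Halax.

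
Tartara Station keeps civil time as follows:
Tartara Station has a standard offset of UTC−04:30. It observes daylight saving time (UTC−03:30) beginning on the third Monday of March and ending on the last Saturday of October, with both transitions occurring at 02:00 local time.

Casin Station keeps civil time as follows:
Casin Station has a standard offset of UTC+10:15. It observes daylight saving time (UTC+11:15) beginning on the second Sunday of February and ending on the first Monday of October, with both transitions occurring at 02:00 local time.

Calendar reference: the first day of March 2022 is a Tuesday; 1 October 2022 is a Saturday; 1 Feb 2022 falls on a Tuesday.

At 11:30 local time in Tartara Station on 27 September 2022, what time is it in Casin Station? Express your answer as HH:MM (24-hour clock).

1 March 2022 is a Tuesday, so the first Monday is March 7 and the third is March 21.
1 October 2022 is a Saturday, so Saturdays fall on 1, 8, 15, 22, 29; the last is October 29.
Daylight saving runs 21 March – 29 October; 27 September 2022 is inside that window, so Tartara Station is at UTC−03:30.
11:30 Tartara Station + 3h30m = 15:00 UTC.
1 February 2022 is a Tuesday, so the first Sunday is February 6 and the second is February 13.
1 October 2022 is a Saturday, so the first Monday is October 3.
At the standard offset (UTC+10:15), 15:00 UTC + 10h15m = 01:15 Casin Station standard time (rolling into the next day, 28 September 2022).
The standard-time date in Casin Station, 28 September 2022, falls between 13 February and 3 October, so daylight saving is in effect and Casin Station is at UTC+11:15.
15:00 UTC + 11h15m = 02:15 Casin Station (rolling into the next day, 28 September 2022).

02:15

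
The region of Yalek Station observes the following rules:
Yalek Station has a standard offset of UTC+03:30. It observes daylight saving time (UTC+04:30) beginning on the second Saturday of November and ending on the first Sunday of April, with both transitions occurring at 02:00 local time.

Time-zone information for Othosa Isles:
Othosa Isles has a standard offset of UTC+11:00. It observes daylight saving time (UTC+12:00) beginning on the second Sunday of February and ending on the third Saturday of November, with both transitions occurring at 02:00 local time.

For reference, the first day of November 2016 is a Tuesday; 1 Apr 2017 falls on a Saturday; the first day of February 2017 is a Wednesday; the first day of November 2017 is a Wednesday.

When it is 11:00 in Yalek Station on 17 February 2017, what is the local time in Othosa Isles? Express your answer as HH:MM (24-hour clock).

18:30

1 November 2016 is a Tuesday, so the first Saturday is November 5 and the second is November 12.
1 April 2017 is a Saturday, so the first Sunday is April 2.
17 February 2017 lies within the daylight-saving period (12 November 2016 – 2 April 2017), so Yalek Station is on daylight time, UTC+04:30.
11:00 Yalek Station − 4h30m = 06:30 UTC.
1 February 2017 is a Wednesday, so the first Sunday is February 5 and the second is February 12.
1 November 2017 is a Wednesday, so the first Saturday is November 4 and the third is November 18.
At the standard offset (UTC+11:00), 06:30 UTC + 11h = 17:30 Othosa Isles standard time.
The standard-time date in Othosa Isles, 17 February 2017, falls between 12 February and 18 November, so daylight saving is in effect and Othosa Isles is at UTC+12:00.
06:30 UTC + 12h = 18:30 Othosa Isles.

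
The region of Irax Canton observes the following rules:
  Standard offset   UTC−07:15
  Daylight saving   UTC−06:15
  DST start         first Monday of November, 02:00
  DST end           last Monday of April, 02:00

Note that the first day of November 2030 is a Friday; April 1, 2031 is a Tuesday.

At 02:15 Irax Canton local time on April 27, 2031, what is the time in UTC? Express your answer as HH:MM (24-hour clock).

08:30

1 November 2030 is a Friday, so the first Monday is November 4.
1 April 2031 is a Tuesday, so Mondays fall on 7, 14, 21, 28; the last is April 28.
Daylight saving runs 4 November 2030 – 28 April 2031; April 27, 2031 is inside that window, so Irax Canton is at UTC−06:15.
02:15 local + 6h15m = 08:30 UTC.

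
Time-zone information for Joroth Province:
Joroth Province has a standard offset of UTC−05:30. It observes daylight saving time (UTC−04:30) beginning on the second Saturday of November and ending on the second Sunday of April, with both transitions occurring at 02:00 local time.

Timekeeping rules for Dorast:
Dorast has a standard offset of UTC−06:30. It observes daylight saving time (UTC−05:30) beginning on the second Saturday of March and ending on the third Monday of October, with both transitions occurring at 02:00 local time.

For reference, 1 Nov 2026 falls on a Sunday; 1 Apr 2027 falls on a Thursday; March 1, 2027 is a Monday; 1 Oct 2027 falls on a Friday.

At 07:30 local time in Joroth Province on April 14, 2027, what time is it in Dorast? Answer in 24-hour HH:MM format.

07:30

1 November 2026 is a Sunday, so the first Saturday is November 7 and the second is November 14.
1 April 2027 is a Thursday, so the first Sunday is April 4 and the second is April 11.
April 14, 2027 does not fall between 14 November 2026 and 11 April 2027, so daylight saving is not in effect and Joroth Province is at UTC−05:30.
07:30 Joroth Province + 5h30m = 13:00 UTC.
1 March 2027 is a Monday, so the first Saturday is March 6 and the second is March 13.
1 October 2027 is a Friday, so the first Monday is October 4 and the third is October 18.
At the standard offset (UTC−06:30), 13:00 UTC − 6h30m = 06:30 Dorast standard time.
The standard-time date in Dorast, April 14, 2027, falls between 13 March and 18 October, so daylight saving is in effect and Dorast is at UTC−05:30.
13:00 UTC − 5h30m = 07:30 Dorast.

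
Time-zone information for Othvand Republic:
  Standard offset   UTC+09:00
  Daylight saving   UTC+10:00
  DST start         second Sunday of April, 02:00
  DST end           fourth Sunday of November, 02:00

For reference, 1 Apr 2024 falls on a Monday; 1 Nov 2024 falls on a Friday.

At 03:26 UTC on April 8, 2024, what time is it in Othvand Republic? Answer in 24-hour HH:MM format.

12:26

1 April 2024 is a Monday, so the first Sunday is April 7 and the second is April 14.
1 November 2024 is a Friday, so the first Sunday is November 3 and the fourth is November 24.
At the standard offset (UTC+09:00), 03:26 UTC + 9h = 12:26 Othvand Republic standard time.
The standard-time date in Othvand Republic, April 8, 2024, is outside the daylight-saving period (14 April – 24 November), so Othvand Republic is on standard time, UTC+09:00.
03:26 UTC + 9h = 12:26 local.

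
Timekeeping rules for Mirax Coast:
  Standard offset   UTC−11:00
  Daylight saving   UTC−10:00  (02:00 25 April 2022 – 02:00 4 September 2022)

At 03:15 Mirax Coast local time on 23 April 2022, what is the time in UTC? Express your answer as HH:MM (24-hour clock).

14:15

23 April 2022 does not fall between 25 April and 4 September, so daylight saving is not in effect and Mirax Coast is at UTC−11:00.
03:15 local + 11h = 14:15 UTC.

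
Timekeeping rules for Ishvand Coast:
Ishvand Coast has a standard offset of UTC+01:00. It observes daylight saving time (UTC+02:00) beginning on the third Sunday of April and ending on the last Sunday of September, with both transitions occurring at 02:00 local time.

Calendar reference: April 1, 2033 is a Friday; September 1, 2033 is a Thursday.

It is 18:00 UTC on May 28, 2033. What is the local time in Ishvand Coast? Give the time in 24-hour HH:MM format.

1 April 2033 is a Friday, so the first Sunday is April 3 and the third is April 17.
1 September 2033 is a Thursday, so Sundays fall on 4, 11, 18, 25; the last is September 25.
At the standard offset (UTC+01:00), 18:00 UTC + 1h = 19:00 Ishvand Coast standard time.
Daylight saving runs 17 April – 25 September; the standard-time date in Ishvand Coast, May 28, 2033, is inside that window, so Ishvand Coast is at UTC+02:00.
18:00 UTC + 2h = 20:00 local.

20:00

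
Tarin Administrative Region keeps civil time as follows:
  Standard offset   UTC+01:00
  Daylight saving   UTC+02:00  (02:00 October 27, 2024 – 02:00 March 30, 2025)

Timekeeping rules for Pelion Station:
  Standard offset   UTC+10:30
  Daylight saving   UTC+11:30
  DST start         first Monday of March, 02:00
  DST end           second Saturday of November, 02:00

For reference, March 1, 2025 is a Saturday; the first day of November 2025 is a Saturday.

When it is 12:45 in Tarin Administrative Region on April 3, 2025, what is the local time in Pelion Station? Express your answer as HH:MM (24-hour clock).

23:15

Daylight saving runs 27 October 2024 – 30 March 2025; April 3, 2025 is outside that window, so Tarin Administrative Region is on standard time at UTC+01:00.
12:45 Tarin Administrative Region − 1h = 11:45 UTC.
1 March 2025 is a Saturday, so the first Monday is March 3.
1 November 2025 is a Saturday, so the first Saturday is November 1 and the second is November 8.
At the standard offset (UTC+10:30), 11:45 UTC + 10h30m = 22:15 Pelion Station standard time.
The standard-time date in Pelion Station, April 3, 2025, falls between 3 March and 8 November, so daylight saving is in effect and Pelion Station is at UTC+11:30.
11:45 UTC + 11h30m = 23:15 Pelion Station.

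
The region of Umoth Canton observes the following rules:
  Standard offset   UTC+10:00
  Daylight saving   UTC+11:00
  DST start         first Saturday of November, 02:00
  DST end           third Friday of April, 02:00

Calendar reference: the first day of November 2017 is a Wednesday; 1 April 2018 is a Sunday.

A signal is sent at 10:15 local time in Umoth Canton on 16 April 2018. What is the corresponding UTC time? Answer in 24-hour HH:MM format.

23:15

1 November 2017 is a Wednesday, so the first Saturday is November 4.
1 April 2018 is a Sunday, so the first Friday is April 6 and the third is April 20.
16 April 2018 falls between 4 November 2017 and 20 April 2018, so daylight saving is in effect and Umoth Canton is at UTC+11:00.
10:15 local − 11h = 23:15 UTC (rolling into the previous day, 15 April 2018).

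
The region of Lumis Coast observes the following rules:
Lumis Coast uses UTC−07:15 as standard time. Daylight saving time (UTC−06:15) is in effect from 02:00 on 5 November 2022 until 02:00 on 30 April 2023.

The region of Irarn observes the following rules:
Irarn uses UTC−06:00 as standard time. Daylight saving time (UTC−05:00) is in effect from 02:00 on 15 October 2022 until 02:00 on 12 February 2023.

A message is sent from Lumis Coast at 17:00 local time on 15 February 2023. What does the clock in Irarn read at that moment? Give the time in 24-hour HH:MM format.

17:15

15 February 2023 falls between 5 November 2022 and 30 April 2023, so daylight saving is in effect and Lumis Coast is at UTC−06:15.
17:00 Lumis Coast + 6h15m = 23:15 UTC.
At the standard offset (UTC−06:00), 23:15 UTC − 6h = 17:15 Irarn standard time.
Daylight saving runs 15 October 2022 – 12 February 2023; the standard-time date in Irarn, 15 February 2023, is outside that window, so Irarn is on standard time at UTC−06:00.
23:15 UTC − 6h = 17:15 Irarn.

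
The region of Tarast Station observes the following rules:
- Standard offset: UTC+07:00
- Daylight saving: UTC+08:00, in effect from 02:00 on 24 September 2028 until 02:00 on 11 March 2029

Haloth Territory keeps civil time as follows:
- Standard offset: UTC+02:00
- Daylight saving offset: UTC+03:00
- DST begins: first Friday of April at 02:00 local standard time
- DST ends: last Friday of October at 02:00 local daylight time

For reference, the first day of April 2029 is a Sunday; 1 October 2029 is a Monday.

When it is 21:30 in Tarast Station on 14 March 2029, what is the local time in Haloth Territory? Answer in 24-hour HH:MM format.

16:30

14 March 2029 is outside the daylight-saving period (24 September 2028 – 11 March 2029), so Tarast Station is on standard time, UTC+07:00.
21:30 Tarast Station − 7h = 14:30 UTC.
1 April 2029 is a Sunday, so the first Friday is April 6.
1 October 2029 is a Monday, so Fridays fall on 5, 12, 19, 26; the last is October 26.
At the standard offset (UTC+02:00), 14:30 UTC + 2h = 16:30 Haloth Territory standard time.
The standard-time date in Haloth Territory, 14 March 2029, does not fall between 6 April and 26 October, so daylight saving is not in effect and Haloth Territory is at UTC+02:00.
14:30 UTC + 2h = 16:30 Haloth Territory.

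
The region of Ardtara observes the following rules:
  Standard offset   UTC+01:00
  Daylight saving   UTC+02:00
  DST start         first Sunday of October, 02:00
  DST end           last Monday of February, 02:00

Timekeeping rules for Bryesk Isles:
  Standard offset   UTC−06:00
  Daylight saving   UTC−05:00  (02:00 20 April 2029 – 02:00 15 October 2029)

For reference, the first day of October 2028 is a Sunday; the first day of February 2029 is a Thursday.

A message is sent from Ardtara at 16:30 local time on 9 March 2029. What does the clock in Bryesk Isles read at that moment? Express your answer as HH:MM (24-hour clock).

09:30

1 October 2028 is a Sunday, so the first Sunday is October 1.
1 February 2029 is a Thursday, so Mondays fall on 5, 12, 19, 26; the last is February 26.
Daylight saving runs 1 October 2028 – 26 February 2029; 9 March 2029 is outside that window, so Ardtara is on standard time at UTC+01:00.
16:30 Ardtara − 1h = 15:30 UTC.
At the standard offset (UTC−06:00), 15:30 UTC − 6h = 09:30 Bryesk Isles standard time.
The standard-time date in Bryesk Isles, 9 March 2029, is outside the daylight-saving period (20 April – 15 October), so Bryesk Isles is on standard time, UTC−06:00.
15:30 UTC − 6h = 09:30 Bryesk Isles.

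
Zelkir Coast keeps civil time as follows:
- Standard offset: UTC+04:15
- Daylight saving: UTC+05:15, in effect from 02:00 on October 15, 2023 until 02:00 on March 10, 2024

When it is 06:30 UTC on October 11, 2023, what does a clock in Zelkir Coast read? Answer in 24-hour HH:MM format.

At the standard offset (UTC+04:15), 06:30 UTC + 4h15m = 10:45 Zelkir Coast standard time.
The standard-time date in Zelkir Coast, October 11, 2023, does not fall between 15 October 2023 and 10 March 2024, so daylight saving is not in effect and Zelkir Coast is at UTC+04:15.
06:30 UTC + 4h15m = 10:45 local.

10:45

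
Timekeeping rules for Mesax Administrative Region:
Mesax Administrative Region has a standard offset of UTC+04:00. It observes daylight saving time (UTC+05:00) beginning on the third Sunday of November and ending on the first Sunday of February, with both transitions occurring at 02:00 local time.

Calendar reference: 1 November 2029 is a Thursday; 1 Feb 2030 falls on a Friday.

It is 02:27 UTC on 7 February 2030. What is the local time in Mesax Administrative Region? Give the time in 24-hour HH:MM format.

1 November 2029 is a Thursday, so the first Sunday is November 4 and the third is November 18.
1 February 2030 is a Friday, so the first Sunday is February 3.
At the standard offset (UTC+04:00), 02:27 UTC + 4h = 06:27 Mesax Administrative Region standard time.
The standard-time date in Mesax Administrative Region, 7 February 2030, is outside the daylight-saving period (18 November 2029 – 3 February 2030), so Mesax Administrative Region is on standard time, UTC+04:00.
02:27 UTC + 4h = 06:27 local.

06:27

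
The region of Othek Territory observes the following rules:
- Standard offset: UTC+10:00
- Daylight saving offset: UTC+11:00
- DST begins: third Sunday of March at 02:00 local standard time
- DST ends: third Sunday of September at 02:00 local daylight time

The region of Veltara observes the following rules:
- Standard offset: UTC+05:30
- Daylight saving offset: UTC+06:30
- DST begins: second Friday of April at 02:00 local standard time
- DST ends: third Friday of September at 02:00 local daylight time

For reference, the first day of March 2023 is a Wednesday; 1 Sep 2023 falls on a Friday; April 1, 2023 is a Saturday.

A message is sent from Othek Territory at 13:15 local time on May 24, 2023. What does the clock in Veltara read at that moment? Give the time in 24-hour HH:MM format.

1 March 2023 is a Wednesday, so the first Sunday is March 5 and the third is March 19.
1 September 2023 is a Friday, so the first Sunday is September 3 and the third is September 17.
Daylight saving runs 19 March – 17 September; May 24, 2023 is inside that window, so Othek Territory is at UTC+11:00.
13:15 Othek Territory − 11h = 02:15 UTC.
1 April 2023 is a Saturday, so the first Friday is April 7 and the second is April 14.
1 September 2023 is a Friday, so the first Friday is September 1 and the third is September 15.
At the standard offset (UTC+05:30), 02:15 UTC + 5h30m = 07:45 Veltara standard time.
The standard-time date in Veltara, May 24, 2023, falls between 14 April and 15 September, so daylight saving is in effect and Veltara is at UTC+06:30.
02:15 UTC + 6h30m = 08:45 Veltara.

08:45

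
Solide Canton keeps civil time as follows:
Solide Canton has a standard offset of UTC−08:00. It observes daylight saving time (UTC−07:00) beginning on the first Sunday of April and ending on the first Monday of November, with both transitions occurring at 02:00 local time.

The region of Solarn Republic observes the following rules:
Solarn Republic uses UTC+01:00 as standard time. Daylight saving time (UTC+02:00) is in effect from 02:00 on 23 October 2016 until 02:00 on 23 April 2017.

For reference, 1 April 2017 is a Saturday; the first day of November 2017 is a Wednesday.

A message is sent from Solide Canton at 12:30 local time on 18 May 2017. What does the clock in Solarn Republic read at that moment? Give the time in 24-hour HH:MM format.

1 April 2017 is a Saturday, so the first Sunday is April 2.
1 November 2017 is a Wednesday, so the first Monday is November 6.
18 May 2017 lies within the daylight-saving period (2 April – 6 November), so Solide Canton is on daylight time, UTC−07:00.
12:30 Solide Canton + 7h = 19:30 UTC.
At the standard offset (UTC+01:00), 19:30 UTC + 1h = 20:30 Solarn Republic standard time.
The standard-time date in Solarn Republic, 18 May 2017, does not fall between 23 October 2016 and 23 April 2017, so daylight saving is not in effect and Solarn Republic is at UTC+01:00.
19:30 UTC + 1h = 20:30 Solarn Republic.

20:30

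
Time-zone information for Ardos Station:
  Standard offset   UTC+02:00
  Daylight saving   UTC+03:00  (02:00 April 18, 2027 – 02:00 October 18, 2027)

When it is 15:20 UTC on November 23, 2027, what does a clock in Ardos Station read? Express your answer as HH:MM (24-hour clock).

At the standard offset (UTC+02:00), 15:20 UTC + 2h = 17:20 Ardos Station standard time.
Daylight saving runs 18 April – 18 October; the standard-time date in Ardos Station, November 23, 2027, is outside that window, so Ardos Station is on standard time at UTC+02:00.
15:20 UTC + 2h = 17:20 local.

17:20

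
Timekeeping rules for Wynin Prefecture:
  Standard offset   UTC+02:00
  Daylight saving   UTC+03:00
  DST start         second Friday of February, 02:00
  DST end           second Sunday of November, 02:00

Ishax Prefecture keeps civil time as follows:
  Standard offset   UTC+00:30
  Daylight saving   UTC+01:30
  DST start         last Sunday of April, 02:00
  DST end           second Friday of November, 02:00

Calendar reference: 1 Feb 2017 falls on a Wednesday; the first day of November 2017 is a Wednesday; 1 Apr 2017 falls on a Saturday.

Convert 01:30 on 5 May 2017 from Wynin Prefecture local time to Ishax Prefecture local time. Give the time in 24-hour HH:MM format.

1 February 2017 is a Wednesday, so the first Friday is February 3 and the second is February 10.
1 November 2017 is a Wednesday, so the first Sunday is November 5 and the second is November 12.
Daylight saving runs 10 February – 12 November; 5 May 2017 is inside that window, so Wynin Prefecture is at UTC+03:00.
01:30 Wynin Prefecture − 3h = 22:30 UTC (rolling into the previous day, 4 May 2017).
1 April 2017 is a Saturday, so Sundays fall on 2, 9, 16, 23, 30; the last is April 30.
1 November 2017 is a Wednesday, so the first Friday is November 3 and the second is November 10.
At the standard offset (UTC+00:30), 22:30 UTC + 0h30m = 23:00 Ishax Prefecture standard time.
The standard-time date in Ishax Prefecture, 4 May 2017, falls between 30 April and 10 November, so daylight saving is in effect and Ishax Prefecture is at UTC+01:30.
22:30 UTC + 1h30m = 00:00 Ishax Prefecture (rolling into the next day, 5 May 2017).

00:00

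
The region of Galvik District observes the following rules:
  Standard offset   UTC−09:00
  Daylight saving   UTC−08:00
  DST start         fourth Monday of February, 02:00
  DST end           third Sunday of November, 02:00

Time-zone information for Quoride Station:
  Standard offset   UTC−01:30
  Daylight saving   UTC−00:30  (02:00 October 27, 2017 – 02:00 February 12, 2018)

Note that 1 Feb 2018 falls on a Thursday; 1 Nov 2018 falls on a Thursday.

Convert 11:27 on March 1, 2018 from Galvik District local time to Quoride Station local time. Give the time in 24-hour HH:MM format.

1 February 2018 is a Thursday, so the first Monday is February 5 and the fourth is February 26.
1 November 2018 is a Thursday, so the first Sunday is November 4 and the third is November 18.
March 1, 2018 falls between 26 February and 18 November, so daylight saving is in effect and Galvik District is at UTC−08:00.
11:27 Galvik District + 8h = 19:27 UTC.
At the standard offset (UTC−01:30), 19:27 UTC − 1h30m = 17:57 Quoride Station standard time.
The standard-time date in Quoride Station, March 1, 2018, is outside the daylight-saving period (27 October 2017 – 12 February 2018), so Quoride Station is on standard time, UTC−01:30.
19:27 UTC − 1h30m = 17:57 Quoride Station.

17:57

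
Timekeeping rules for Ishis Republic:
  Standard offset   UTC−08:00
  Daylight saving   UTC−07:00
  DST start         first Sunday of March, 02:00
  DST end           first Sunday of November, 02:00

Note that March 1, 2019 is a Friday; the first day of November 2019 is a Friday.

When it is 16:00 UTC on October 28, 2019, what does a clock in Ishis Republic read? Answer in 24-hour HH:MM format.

09:00

1 March 2019 is a Friday, so the first Sunday is March 3.
1 November 2019 is a Friday, so the first Sunday is November 3.
At the standard offset (UTC−08:00), 16:00 UTC − 8h = 08:00 Ishis Republic standard time.
The standard-time date in Ishis Republic, October 28, 2019, lies within the daylight-saving period (3 March – 3 November), so Ishis Republic is on daylight time, UTC−07:00.
16:00 UTC − 7h = 09:00 local.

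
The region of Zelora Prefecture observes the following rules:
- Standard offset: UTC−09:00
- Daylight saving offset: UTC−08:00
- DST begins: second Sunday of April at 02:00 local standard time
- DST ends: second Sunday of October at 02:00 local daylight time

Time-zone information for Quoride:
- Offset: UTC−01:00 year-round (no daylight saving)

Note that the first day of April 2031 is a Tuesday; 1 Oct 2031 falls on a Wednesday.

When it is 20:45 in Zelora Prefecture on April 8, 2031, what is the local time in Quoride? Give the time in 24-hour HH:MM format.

04:45

1 April 2031 is a Tuesday, so the first Sunday is April 6 and the second is April 13.
1 October 2031 is a Wednesday, so the first Sunday is October 5 and the second is October 12.
Daylight saving runs 13 April – 12 October; April 8, 2031 is outside that window, so Zelora Prefecture is on standard time at UTC−09:00.
20:45 Zelora Prefecture + 9h = 05:45 UTC (rolling into the next day, 9 April 2031).
Quoride has no daylight saving, so its offset is UTC−01:00 year-round.
05:45 UTC − 1h = 04:45 Quoride.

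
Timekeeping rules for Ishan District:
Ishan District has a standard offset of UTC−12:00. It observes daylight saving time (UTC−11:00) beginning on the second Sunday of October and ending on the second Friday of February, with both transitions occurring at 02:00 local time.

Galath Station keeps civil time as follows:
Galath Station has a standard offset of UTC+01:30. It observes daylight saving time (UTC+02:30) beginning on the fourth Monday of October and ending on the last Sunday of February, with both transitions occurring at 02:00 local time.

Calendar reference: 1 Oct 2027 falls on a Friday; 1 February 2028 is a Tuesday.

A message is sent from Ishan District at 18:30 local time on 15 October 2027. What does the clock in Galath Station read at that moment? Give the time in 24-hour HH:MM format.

07:00

1 October 2027 is a Friday, so the first Sunday is October 3 and the second is October 10.
1 February 2028 is a Tuesday, so the first Friday is February 4 and the second is February 11.
Daylight saving runs 10 October 2027 – 11 February 2028; 15 October 2027 is inside that window, so Ishan District is at UTC−11:00.
18:30 Ishan District + 11h = 05:30 UTC (rolling into the next day, 16 October 2027).
1 October 2027 is a Friday, so the first Monday is October 4 and the fourth is October 25.
1 February 2028 is a Tuesday, so Sundays fall on 6, 13, 20, 27; the last is February 27.
At the standard offset (UTC+01:30), 05:30 UTC + 1h30m = 07:00 Galath Station standard time.
The standard-time date in Galath Station, 16 October 2027, does not fall between 25 October 2027 and 27 February 2028, so daylight saving is not in effect and Galath Station is at UTC+01:30.
05:30 UTC + 1h30m = 07:00 Galath Station.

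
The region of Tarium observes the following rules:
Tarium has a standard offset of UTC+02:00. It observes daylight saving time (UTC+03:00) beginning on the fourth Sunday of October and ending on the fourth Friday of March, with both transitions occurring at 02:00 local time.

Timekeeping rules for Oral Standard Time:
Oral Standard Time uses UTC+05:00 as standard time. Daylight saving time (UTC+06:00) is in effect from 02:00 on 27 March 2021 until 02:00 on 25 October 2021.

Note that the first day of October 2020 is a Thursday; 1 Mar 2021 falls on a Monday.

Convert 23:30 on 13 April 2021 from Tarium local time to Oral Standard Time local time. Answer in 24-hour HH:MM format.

03:30

1 October 2020 is a Thursday, so the first Sunday is October 4 and the fourth is October 25.
1 March 2021 is a Monday, so the first Friday is March 5 and the fourth is March 26.
13 April 2021 does not fall between 25 October 2020 and 26 March 2021, so daylight saving is not in effect and Tarium is at UTC+02:00.
23:30 Tarium − 2h = 21:30 UTC.
At the standard offset (UTC+05:00), 21:30 UTC + 5h = 02:30 Oral Standard Time standard time (rolling into the next day, 14 April 2021).
Daylight saving runs 27 March – 25 October; the standard-time date in Oral Standard Time, 14 April 2021, is inside that window, so Oral Standard Time is at UTC+06:00.
21:30 UTC + 6h = 03:30 Oral Standard Time (rolling into the next day, 14 April 2021).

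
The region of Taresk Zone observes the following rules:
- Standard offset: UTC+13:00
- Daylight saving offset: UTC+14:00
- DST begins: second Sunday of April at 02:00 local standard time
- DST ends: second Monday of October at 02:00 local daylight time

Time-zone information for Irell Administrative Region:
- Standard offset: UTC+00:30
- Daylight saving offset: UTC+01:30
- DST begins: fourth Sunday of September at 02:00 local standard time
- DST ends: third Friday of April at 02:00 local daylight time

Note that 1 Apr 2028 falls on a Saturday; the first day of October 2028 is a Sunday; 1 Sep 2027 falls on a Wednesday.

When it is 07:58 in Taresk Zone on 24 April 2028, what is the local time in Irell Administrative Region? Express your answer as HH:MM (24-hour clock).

18:28

1 April 2028 is a Saturday, so the first Sunday is April 2 and the second is April 9.
1 October 2028 is a Sunday, so the first Monday is October 2 and the second is October 9.
24 April 2028 falls between 9 April and 9 October, so daylight saving is in effect and Taresk Zone is at UTC+14:00.
07:58 Taresk Zone − 14h = 17:58 UTC (rolling into the previous day, 23 April 2028).
1 September 2027 is a Wednesday, so the first Sunday is September 5 and the fourth is September 26.
1 April 2028 is a Saturday, so the first Friday is April 7 and the third is April 21.
At the standard offset (UTC+00:30), 17:58 UTC + 0h30m = 18:28 Irell Administrative Region standard time.
The standard-time date in Irell Administrative Region, 23 April 2028, is outside the daylight-saving period (26 September 2027 – 21 April 2028), so Irell Administrative Region is on standard time, UTC+00:30.
17:58 UTC + 0h30m = 18:28 Irell Administrative Region.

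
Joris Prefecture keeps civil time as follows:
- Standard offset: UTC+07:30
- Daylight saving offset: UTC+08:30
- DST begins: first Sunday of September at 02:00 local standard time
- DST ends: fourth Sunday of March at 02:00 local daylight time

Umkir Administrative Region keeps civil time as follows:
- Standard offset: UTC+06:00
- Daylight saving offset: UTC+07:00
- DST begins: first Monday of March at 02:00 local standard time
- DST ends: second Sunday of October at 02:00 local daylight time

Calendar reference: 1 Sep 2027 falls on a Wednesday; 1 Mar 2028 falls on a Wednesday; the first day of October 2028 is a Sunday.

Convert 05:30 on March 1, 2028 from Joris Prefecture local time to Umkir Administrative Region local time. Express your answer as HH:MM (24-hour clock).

03:00

1 September 2027 is a Wednesday, so the first Sunday is September 5.
1 March 2028 is a Wednesday, so the first Sunday is March 5 and the fourth is March 26.
March 1, 2028 falls between 5 September 2027 and 26 March 2028, so daylight saving is in effect and Joris Prefecture is at UTC+08:30.
05:30 Joris Prefecture − 8h30m = 21:00 UTC (rolling into the previous day, 29 February 2028).
1 March 2028 is a Wednesday, so the first Monday is March 6.
1 October 2028 is a Sunday, so the first Sunday is October 1 and the second is October 8.
At the standard offset (UTC+06:00), 21:00 UTC + 6h = 03:00 Umkir Administrative Region standard time (rolling into the next day, 1 March 2028).
The standard-time date in Umkir Administrative Region, March 1, 2028, does not fall between 6 March and 8 October, so daylight saving is not in effect and Umkir Administrative Region is at UTC+06:00.
21:00 UTC + 6h = 03:00 Umkir Administrative Region (rolling into the next day, 1 March 2028).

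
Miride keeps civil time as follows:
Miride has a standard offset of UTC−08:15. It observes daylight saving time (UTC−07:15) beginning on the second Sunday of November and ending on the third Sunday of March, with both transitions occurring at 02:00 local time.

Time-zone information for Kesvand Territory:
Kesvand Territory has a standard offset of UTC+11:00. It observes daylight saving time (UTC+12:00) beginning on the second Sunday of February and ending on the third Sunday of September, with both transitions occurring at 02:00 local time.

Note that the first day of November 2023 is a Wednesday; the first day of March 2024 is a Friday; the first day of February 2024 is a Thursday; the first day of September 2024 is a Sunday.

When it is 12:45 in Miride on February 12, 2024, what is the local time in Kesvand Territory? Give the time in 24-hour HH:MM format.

1 November 2023 is a Wednesday, so the first Sunday is November 5 and the second is November 12.
1 March 2024 is a Friday, so the first Sunday is March 3 and the third is March 17.
February 12, 2024 falls between 12 November 2023 and 17 March 2024, so daylight saving is in effect and Miride is at UTC−07:15.
12:45 Miride + 7h15m = 20:00 UTC.
1 February 2024 is a Thursday, so the first Sunday is February 4 and the second is February 11.
1 September 2024 is a Sunday, so the first Sunday is September 1 and the third is September 15.
At the standard offset (UTC+11:00), 20:00 UTC + 11h = 07:00 Kesvand Territory standard time (rolling into the next day, 13 February 2024).
The standard-time date in Kesvand Territory, February 13, 2024, lies within the daylight-saving period (11 February – 15 September), so Kesvand Territory is on daylight time, UTC+12:00.
20:00 UTC + 12h = 08:00 Kesvand Territory (rolling into the next day, 13 February 2024).

08:00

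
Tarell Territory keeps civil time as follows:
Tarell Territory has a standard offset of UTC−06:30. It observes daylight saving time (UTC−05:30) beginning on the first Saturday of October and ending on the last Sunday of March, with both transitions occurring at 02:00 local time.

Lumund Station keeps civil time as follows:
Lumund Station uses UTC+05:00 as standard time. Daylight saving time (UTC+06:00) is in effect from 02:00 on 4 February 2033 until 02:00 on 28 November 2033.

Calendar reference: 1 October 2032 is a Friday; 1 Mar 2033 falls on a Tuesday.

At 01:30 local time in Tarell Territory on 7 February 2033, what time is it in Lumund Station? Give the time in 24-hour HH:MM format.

13:00

1 October 2032 is a Friday, so the first Saturday is October 2.
1 March 2033 is a Tuesday, so Sundays fall on 6, 13, 20, 27; the last is March 27.
Daylight saving runs 2 October 2032 – 27 March 2033; 7 February 2033 is inside that window, so Tarell Territory is at UTC−05:30.
01:30 Tarell Territory + 5h30m = 07:00 UTC.
At the standard offset (UTC+05:00), 07:00 UTC + 5h = 12:00 Lumund Station standard time.
The standard-time date in Lumund Station, 7 February 2033, lies within the daylight-saving period (4 February – 28 November), so Lumund Station is on daylight time, UTC+06:00.
07:00 UTC + 6h = 13:00 Lumund Station.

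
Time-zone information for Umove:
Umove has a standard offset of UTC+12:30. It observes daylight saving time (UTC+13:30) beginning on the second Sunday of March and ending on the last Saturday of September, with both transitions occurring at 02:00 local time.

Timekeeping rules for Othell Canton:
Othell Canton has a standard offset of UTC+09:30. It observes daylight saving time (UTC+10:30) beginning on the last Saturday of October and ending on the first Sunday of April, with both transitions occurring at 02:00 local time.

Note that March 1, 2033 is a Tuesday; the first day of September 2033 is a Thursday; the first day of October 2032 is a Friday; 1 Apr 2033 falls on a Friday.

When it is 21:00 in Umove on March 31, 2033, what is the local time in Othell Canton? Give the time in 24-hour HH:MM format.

18:00

1 March 2033 is a Tuesday, so the first Sunday is March 6 and the second is March 13.
1 September 2033 is a Thursday, so Saturdays fall on 3, 10, 17, 24; the last is September 24.
Daylight saving runs 13 March – 24 September; March 31, 2033 is inside that window, so Umove is at UTC+13:30.
21:00 Umove − 13h30m = 07:30 UTC.
1 October 2032 is a Friday, so Saturdays fall on 2, 9, 16, 23, 30; the last is October 30.
1 April 2033 is a Friday, so the first Sunday is April 3.
At the standard offset (UTC+09:30), 07:30 UTC + 9h30m = 17:00 Othell Canton standard time.
Daylight saving runs 30 October 2032 – 3 April 2033; the standard-time date in Othell Canton, March 31, 2033, is inside that window, so Othell Canton is at UTC+10:30.
07:30 UTC + 10h30m = 18:00 Othell Canton.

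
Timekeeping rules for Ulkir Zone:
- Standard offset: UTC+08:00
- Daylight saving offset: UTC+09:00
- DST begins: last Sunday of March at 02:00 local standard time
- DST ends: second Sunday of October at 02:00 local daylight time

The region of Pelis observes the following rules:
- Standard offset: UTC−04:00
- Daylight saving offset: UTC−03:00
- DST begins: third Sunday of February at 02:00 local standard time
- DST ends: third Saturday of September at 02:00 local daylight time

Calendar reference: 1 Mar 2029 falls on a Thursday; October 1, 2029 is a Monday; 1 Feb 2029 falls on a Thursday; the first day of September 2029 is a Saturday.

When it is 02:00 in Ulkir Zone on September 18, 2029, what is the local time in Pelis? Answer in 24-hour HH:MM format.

13:00

1 March 2029 is a Thursday, so Sundays fall on 4, 11, 18, 25; the last is March 25.
1 October 2029 is a Monday, so the first Sunday is October 7 and the second is October 14.
September 18, 2029 falls between 25 March and 14 October, so daylight saving is in effect and Ulkir Zone is at UTC+09:00.
02:00 Ulkir Zone − 9h = 17:00 UTC (rolling into the previous day, 17 September 2029).
1 February 2029 is a Thursday, so the first Sunday is February 4 and the third is February 18.
1 September 2029 is a Saturday, so the first Saturday is September 1 and the third is September 15.
At the standard offset (UTC−04:00), 17:00 UTC − 4h = 13:00 Pelis standard time.
The standard-time date in Pelis, September 17, 2029, does not fall between 18 February and 15 September, so daylight saving is not in effect and Pelis is at UTC−04:00.
17:00 UTC − 4h = 13:00 Pelis.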